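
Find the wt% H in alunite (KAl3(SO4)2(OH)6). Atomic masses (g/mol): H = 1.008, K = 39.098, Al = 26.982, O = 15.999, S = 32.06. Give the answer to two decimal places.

1.46 weight percent

M(KAl3(SO4)2(OH)6) = 414.198 g/mol.
H contributes 6 × 1.008 = 6.048 g per mole.
6.048/414.198 = 0.0146 → 1.46%.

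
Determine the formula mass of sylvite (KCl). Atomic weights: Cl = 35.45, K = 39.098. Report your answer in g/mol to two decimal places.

M = 1×39.098 + 1×35.45

74.55 g/mol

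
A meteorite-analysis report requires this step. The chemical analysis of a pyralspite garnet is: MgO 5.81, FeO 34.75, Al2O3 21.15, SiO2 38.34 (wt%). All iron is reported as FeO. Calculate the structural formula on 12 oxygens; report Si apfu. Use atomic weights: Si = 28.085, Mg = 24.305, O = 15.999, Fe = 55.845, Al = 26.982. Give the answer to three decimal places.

3.031 Si apfu

MgO: 5.81/40.304 = 0.14415 mol → 0.14415 mol Mg, 0.14415 mol O.
FeO: 34.75/71.844 = 0.48369 mol → 0.48369 mol Fe, 0.48369 mol O.
Al2O3: 21.15/101.961 = 0.20743 mol → 0.41486 mol Al, 0.62229 mol O.
SiO2: 38.34/60.083 = 0.63812 mol → 0.63812 mol Si, 1.27624 mol O.
Total oxygen = 2.52637 mol. Normalization factor = 12/2.52637 = 4.74990.
Si per 12 O = 0.63812 × 4.74990 = 3.031.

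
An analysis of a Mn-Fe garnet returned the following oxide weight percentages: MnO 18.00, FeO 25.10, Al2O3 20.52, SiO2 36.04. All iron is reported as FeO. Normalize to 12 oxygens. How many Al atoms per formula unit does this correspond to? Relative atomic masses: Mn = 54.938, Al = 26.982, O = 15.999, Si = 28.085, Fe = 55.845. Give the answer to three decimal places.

18.00 wt% MnO ÷ 70.937 g/mol = 0.25375 mol, giving 0.25375 Mn and 0.25375 O.
25.10 wt% FeO ÷ 71.844 g/mol = 0.34937 mol, giving 0.34937 Fe and 0.34937 O.
20.52 wt% Al2O3 ÷ 101.961 g/mol = 0.20125 mol, giving 0.40250 Al and 0.60375 O.
36.04 wt% SiO2 ÷ 60.083 g/mol = 0.59984 mol, giving 0.59984 Si and 1.19968 O.
Oxygen sums to 2.40655; scaling by 12/2.40655 = 4.98639 puts the formula on 12 O.
Al: 0.40250 × 4.98639 = 2.007 atoms per formula unit.

2.007 Al apfu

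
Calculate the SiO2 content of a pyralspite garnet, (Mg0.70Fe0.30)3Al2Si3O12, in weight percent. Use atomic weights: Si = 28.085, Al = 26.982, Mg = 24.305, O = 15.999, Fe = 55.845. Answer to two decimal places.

M((Mg0.70Fe0.30)3Al2Si3O12) = 431.508 g/mol; M(SiO2) = 60.083 g/mol.
Moles SiO2 per formula unit = 3 Si ÷ 1 = 3.0000.
SiO2 fraction = (3.0000 × 60.083) / 431.508 = 180.249/431.508 = 0.4177.

41.77 wt%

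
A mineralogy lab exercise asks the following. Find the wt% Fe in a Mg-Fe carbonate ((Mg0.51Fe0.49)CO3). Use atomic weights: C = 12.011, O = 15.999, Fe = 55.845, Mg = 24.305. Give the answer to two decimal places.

27.43 mass %

Formula mass = 0.51×24.305 + 0.49×55.845 + 1×12.011 + 3×15.999 = 99.768 g/mol, of which 27.364 g is Fe.
So Fe makes up 27.364/99.768 = 0.2743 of the mass, i.e. 27.43%.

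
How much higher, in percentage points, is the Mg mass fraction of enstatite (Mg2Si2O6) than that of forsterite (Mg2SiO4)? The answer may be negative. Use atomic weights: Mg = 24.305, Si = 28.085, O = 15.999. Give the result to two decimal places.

-10.34 percentage points

First mineral: 48.610 g Mg in 200.774 g formula = 24.21 wt% Mg.
Second mineral: 48.610 g Mg in 140.691 g formula = 34.55 wt% Mg.
24.21% − 34.55% gives a difference of -10.34 percentage points.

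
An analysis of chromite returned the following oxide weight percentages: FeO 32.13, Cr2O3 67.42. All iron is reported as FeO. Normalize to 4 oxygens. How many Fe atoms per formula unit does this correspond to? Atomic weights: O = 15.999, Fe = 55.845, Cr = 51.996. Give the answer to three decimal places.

1.006 Fe apfu

32.13 wt% FeO ÷ 71.844 g/mol = 0.44722 mol, giving 0.44722 Fe and 0.44722 O.
67.42 wt% Cr2O3 ÷ 151.989 g/mol = 0.44358 mol, giving 0.88716 Cr and 1.33074 O.
Oxygen sums to 1.77796; scaling by 4/1.77796 = 2.24977 puts the formula on 4 O.
Fe: 0.44722 × 2.24977 = 1.006 atoms per formula unit.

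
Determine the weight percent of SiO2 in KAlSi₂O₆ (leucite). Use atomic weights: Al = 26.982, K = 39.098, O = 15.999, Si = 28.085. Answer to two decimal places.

55.06 wt%

M(KAlSi₂O₆) = 218.244 g/mol; M(SiO2) = 60.083 g/mol.
Moles SiO2 per formula unit = 2 Si ÷ 1 = 2.0000.
SiO2 fraction = (2.0000 × 60.083) / 218.244 = 120.166/218.244 = 0.5506.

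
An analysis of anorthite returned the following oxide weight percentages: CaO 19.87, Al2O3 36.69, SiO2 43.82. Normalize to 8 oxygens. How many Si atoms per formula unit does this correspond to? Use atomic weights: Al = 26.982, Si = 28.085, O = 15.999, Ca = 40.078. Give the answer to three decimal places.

CaO (M=56.077): mol = 0.35433; Ca = 0.35433, O = 0.35433.
Al2O3 (M=101.961): mol = 0.35984; Al = 0.71968, O = 1.07952.
SiO2 (M=60.083): mol = 0.72932; Si = 0.72932, O = 1.45864.
ΣO = 2.89249; factor = 8/ΣO = 2.76578.
Si apfu = 0.72932 × 2.76578 = 2.017.

2.017 Si apfu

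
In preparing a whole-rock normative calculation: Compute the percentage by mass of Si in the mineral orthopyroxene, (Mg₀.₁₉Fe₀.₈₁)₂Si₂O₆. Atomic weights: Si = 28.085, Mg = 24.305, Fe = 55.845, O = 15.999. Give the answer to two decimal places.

22.30 mass %

Molar mass of (Mg₀.₁₉Fe₀.₈₁)₂Si₂O₆: 0.38×24.305 + 1.62×55.845 + 2×28.085 + 6×15.999 = 251.869 g/mol.
Mass of Si per formula unit: 2 × 28.085 = 56.170 g.
Weight fraction Si = 56.170 / 251.869 = 0.2230.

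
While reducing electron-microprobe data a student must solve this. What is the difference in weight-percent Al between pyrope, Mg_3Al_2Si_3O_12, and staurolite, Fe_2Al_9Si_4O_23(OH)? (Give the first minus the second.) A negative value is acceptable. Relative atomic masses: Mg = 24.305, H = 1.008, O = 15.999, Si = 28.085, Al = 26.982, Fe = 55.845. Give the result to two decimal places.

Al in Mg_3Al_2Si_3O_12: molar mass 403.122 g/mol; 2×26.982 = 53.964 g → 13.39 wt%.
Al in Fe_2Al_9Si_4O_23(OH): molar mass 851.852 g/mol; 9×26.982 = 242.838 g → 28.51 wt%.
Difference = 13.39 − 28.51 = -15.12 percentage points.

-15.12 percentage points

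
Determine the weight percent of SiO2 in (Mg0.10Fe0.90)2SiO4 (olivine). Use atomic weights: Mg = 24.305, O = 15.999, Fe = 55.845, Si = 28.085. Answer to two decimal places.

Formula mass = 197.463 g/mol.
1 Si → 1.0000 mol SiO2 per formula unit; M(SiO2) = 60.083, so SiO2 mass = 60.083 g.
60.083/197.463 × 100 = 30.43 wt%.

30.43 wt%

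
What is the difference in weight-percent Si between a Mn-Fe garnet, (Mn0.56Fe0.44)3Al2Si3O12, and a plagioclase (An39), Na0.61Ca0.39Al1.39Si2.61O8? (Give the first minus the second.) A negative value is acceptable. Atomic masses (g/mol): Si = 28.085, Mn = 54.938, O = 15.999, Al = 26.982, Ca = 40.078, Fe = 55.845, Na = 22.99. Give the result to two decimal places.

-10.33 percentage points

First mineral: 84.255 g Si in 496.218 g formula = 16.98 wt% Si.
Second mineral: 73.302 g Si in 268.453 g formula = 27.31 wt% Si.
16.98% − 27.31% gives a difference of -10.33 percentage points.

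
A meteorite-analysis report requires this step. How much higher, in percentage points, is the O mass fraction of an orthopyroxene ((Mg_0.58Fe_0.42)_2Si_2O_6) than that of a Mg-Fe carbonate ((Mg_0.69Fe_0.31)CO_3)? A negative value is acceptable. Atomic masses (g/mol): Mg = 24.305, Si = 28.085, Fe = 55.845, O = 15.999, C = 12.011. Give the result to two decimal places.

M((Mg_0.58Fe_0.42)_2Si_2O_6) = 227.268 g/mol, so wt% O = 95.994/227.268 × 100 = 42.24%.
M((Mg_0.69Fe_0.31)CO_3) = 94.090 g/mol, so wt% O = 47.997/94.090 × 100 = 51.01%.
42.24 − 51.01 = -8.77 pp.

-8.77 percentage points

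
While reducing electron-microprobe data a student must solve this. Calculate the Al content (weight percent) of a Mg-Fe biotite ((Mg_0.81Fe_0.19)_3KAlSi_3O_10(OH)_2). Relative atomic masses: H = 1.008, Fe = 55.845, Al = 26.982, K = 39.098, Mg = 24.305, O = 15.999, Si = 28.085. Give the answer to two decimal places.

Formula mass = 2.43×24.305 + 0.57×55.845 + 1×39.098 + 1×26.982 + 3×28.085 + 12×15.999 + 2×1.008 = 435.232 g/mol, of which 26.982 g is Al.
So Al makes up 26.982/435.232 = 0.0620 of the mass, i.e. 6.20%.

6.20 weight percent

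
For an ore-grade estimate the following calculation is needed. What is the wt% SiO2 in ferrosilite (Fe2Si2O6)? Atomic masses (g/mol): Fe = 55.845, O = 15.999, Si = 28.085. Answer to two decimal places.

45.54 wt%

Molar mass of Fe2Si2O6 = 2*55.845 + 2*28.085 + 6*15.999 = 263.854 g/mol.
Each formula unit contains 2 Si, equivalent to 2/1 = 2.0000 mol SiO2.
M(SiO2) = 1×28.085 + 2×15.999 = 60.083 g/mol.
Mass of SiO2 per formula unit = 2.0000 × 60.083 = 120.166 g.
SiO2 wt% = 120.166 / 263.854 × 100 = 45.54%.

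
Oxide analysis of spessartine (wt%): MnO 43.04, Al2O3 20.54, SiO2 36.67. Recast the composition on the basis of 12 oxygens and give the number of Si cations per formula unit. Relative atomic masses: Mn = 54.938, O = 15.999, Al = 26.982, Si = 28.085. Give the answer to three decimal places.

MnO (M=70.937): mol = 0.60674; Mn = 0.60674, O = 0.60674.
Al2O3 (M=101.961): mol = 0.20145; Al = 0.40290, O = 0.60435.
SiO2 (M=60.083): mol = 0.61032; Si = 0.61032, O = 1.22064.
ΣO = 2.43173; factor = 12/ΣO = 4.93476.
Si apfu = 0.61032 × 4.93476 = 3.012.

3.012 Si apfu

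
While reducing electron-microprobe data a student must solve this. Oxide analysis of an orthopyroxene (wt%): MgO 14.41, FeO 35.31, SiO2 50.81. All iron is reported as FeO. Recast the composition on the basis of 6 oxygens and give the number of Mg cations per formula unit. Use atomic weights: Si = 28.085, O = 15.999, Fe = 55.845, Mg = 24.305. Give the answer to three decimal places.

MgO: 14.41/40.304 = 0.35753 mol → 0.35753 mol Mg, 0.35753 mol O.
FeO: 35.31/71.844 = 0.49148 mol → 0.49148 mol Fe, 0.49148 mol O.
SiO2: 50.81/60.083 = 0.84566 mol → 0.84566 mol Si, 1.69132 mol O.
Total oxygen = 2.54033 mol. Normalization factor = 6/2.54033 = 2.36190.
Mg per 6 O = 0.35753 × 2.36190 = 0.844.

0.844 Mg apfu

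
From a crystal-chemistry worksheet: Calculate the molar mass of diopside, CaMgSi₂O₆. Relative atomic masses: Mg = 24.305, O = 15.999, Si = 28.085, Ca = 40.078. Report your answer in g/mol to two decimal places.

216.55 g/mol

Ca: 1 × 40.078 = 40.0780
Mg: 1 × 24.305 = 24.3050
Si: 2 × 28.085 = 56.1700
O: 6 × 15.999 = 95.9940
Summing the contributions gives the formula mass.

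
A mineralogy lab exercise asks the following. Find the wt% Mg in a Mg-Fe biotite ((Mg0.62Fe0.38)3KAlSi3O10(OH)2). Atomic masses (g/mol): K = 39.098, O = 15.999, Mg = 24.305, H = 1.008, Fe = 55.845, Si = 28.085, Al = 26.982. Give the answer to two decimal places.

9.97 weight percent

M((Mg0.62Fe0.38)3KAlSi3O10(OH)2) = 453.210 g/mol.
Mg contributes 1.86 × 24.305 = 45.207 g per mole.
45.207/453.210 = 0.0997 → 9.97%.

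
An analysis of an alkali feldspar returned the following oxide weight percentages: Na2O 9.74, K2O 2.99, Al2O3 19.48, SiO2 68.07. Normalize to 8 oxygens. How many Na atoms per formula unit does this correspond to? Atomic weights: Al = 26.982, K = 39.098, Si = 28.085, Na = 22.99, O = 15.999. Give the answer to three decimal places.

0.830 Na apfu

Na2O (M=61.979): mol = 0.15715; Na = 0.31430, O = 0.15715.
K2O (M=94.195): mol = 0.03174; K = 0.06348, O = 0.03174.
Al2O3 (M=101.961): mol = 0.19105; Al = 0.38210, O = 0.57315.
SiO2 (M=60.083): mol = 1.13293; Si = 1.13293, O = 2.26586.
ΣO = 3.02790; factor = 8/ΣO = 2.64210.
Na apfu = 0.31430 × 2.64210 = 0.830.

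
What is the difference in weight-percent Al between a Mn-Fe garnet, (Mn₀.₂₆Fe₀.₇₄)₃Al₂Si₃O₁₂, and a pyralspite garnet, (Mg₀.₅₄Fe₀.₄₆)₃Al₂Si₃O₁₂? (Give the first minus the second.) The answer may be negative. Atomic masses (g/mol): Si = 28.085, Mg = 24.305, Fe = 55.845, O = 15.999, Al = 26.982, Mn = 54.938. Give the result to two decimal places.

First mineral: 53.964 g Al in 497.035 g formula = 10.86 wt% Al.
Second mineral: 53.964 g Al in 446.647 g formula = 12.08 wt% Al.
10.86% − 12.08% gives a difference of -1.22 percentage points.

-1.22 percentage points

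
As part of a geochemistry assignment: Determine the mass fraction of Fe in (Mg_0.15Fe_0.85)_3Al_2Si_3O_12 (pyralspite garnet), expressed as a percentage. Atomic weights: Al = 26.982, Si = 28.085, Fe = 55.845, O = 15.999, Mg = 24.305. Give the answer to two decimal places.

Formula mass = 0.45·24.305 + 2.55·55.845 + 2·26.982 + 3·28.085 + 12·15.999 = 483.549 g/mol, of which 142.405 g is Fe.
So Fe makes up 142.405/483.549 = 0.2945 of the mass, i.e. 29.45%.

29.45 weight percent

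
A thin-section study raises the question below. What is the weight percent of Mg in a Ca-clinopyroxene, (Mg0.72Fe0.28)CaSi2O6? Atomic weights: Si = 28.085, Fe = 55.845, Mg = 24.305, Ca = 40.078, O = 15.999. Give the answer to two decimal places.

Formula mass = 0.72*24.305 + 0.28*55.845 + 1*40.078 + 2*28.085 + 6*15.999 = 225.378 g/mol, of which 17.500 g is Mg.
So Mg makes up 17.500/225.378 = 0.0776 of the mass, i.e. 7.76%.

7.76 weight percent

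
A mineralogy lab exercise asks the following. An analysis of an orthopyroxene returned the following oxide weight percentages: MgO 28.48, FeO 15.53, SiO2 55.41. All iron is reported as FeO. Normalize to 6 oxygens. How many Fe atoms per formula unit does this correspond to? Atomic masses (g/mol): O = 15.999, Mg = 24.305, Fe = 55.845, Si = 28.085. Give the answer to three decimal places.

28.48 wt% MgO ÷ 40.304 g/mol = 0.70663 mol, giving 0.70663 Mg and 0.70663 O.
15.53 wt% FeO ÷ 71.844 g/mol = 0.21616 mol, giving 0.21616 Fe and 0.21616 O.
55.41 wt% SiO2 ÷ 60.083 g/mol = 0.92222 mol, giving 0.92222 Si and 1.84444 O.
Oxygen sums to 2.76723; scaling by 6/2.76723 = 2.16823 puts the formula on 6 O.
Fe: 0.21616 × 2.16823 = 0.469 atoms per formula unit.

0.469 Fe apfu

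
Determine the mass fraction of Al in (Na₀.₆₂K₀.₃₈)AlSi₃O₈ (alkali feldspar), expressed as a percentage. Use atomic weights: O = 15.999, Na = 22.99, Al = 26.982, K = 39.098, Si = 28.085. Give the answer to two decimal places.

Formula mass = 0.62×22.99 + 0.38×39.098 + 1×26.982 + 3×28.085 + 8×15.999 = 268.340 g/mol, of which 26.982 g is Al.
So Al makes up 26.982/268.340 = 0.1006 of the mass, i.e. 10.06%.

10.06 mass %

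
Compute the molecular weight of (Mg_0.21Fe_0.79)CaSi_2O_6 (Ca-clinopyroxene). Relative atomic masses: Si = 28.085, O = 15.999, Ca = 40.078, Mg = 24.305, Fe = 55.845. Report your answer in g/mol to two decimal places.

M = 0.21×24.305 + 0.79×55.845 + 1×40.078 + 2×28.085 + 6×15.999

241.46 g/mol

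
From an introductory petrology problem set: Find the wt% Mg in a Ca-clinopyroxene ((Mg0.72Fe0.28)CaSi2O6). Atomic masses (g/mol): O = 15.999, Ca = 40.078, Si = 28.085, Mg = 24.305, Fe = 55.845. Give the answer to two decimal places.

Molar mass of (Mg0.72Fe0.28)CaSi2O6: 0.72×24.305 + 0.28×55.845 + 1×40.078 + 2×28.085 + 6×15.999 = 225.378 g/mol.
Mass of Mg per formula unit: 0.72 × 24.305 = 17.500 g.
Weight fraction Mg = 17.500 / 225.378 = 0.0776.

7.76 wt%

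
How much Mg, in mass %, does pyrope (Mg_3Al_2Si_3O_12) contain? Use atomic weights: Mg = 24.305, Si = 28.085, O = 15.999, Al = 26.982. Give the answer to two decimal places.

18.09 mass %

M(Mg_3Al_2Si_3O_12) = 403.122 g/mol.
Mg contributes 3 × 24.305 = 72.915 g per mole.
72.915/403.122 = 0.1809 → 18.09%.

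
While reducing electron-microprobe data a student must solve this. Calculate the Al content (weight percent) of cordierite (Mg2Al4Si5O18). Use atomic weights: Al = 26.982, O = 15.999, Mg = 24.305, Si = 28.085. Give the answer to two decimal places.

Formula mass = 2×24.305 + 4×26.982 + 5×28.085 + 18×15.999 = 584.945 g/mol, of which 107.928 g is Al.
So Al makes up 107.928/584.945 = 0.1845 of the mass, i.e. 18.45%.

18.45 weight percent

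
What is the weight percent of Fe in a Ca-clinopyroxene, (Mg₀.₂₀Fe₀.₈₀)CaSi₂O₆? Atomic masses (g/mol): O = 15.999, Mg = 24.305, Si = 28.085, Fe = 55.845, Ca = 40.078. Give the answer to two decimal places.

M((Mg₀.₂₀Fe₀.₈₀)CaSi₂O₆) = 241.779 g/mol.
Fe contributes 0.80 × 55.845 = 44.676 g per mole.
44.676/241.779 = 0.1848 → 18.48%.

18.48 weight percent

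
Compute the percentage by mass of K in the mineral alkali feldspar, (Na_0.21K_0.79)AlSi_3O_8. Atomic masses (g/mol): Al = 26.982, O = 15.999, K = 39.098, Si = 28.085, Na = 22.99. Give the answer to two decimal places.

11.23 weight percent

M((Na_0.21K_0.79)AlSi_3O_8) = 274.944 g/mol.
K contributes 0.79 × 39.098 = 30.887 g per mole.
30.887/274.944 = 0.1123 → 11.23%.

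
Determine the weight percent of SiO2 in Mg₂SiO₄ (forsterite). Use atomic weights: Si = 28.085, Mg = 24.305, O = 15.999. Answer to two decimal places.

M(Mg₂SiO₄) = 140.691 g/mol; M(SiO2) = 60.083 g/mol.
Moles SiO2 per formula unit = 1 Si ÷ 1 = 1.0000.
SiO2 fraction = (1.0000 × 60.083) / 140.691 = 60.083/140.691 = 0.4271.

42.71 wt%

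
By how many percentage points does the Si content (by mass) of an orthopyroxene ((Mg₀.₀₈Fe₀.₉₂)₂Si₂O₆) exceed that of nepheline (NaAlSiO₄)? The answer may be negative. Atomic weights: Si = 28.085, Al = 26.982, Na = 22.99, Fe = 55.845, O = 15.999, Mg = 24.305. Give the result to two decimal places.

M((Mg₀.₀₈Fe₀.₉₂)₂Si₂O₆) = 258.808 g/mol, so wt% Si = 56.170/258.808 × 100 = 21.70%.
M(NaAlSiO₄) = 142.053 g/mol, so wt% Si = 28.085/142.053 × 100 = 19.77%.
21.70 − 19.77 = 1.93 pp.

1.93 percentage points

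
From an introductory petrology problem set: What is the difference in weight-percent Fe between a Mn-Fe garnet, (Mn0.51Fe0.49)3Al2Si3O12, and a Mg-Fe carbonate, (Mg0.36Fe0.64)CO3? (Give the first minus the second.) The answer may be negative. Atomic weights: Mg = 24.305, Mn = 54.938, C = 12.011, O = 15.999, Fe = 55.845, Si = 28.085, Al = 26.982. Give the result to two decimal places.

-17.66 percentage points

First mineral: 82.092 g Fe in 496.354 g formula = 16.54 wt% Fe.
Second mineral: 35.741 g Fe in 104.499 g formula = 34.20 wt% Fe.
16.54% − 34.20% gives a difference of -17.66 percentage points.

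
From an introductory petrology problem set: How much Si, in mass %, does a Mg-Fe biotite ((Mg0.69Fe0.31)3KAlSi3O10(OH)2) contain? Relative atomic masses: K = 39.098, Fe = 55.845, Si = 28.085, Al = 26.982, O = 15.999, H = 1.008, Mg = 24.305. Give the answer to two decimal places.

Molar mass of (Mg0.69Fe0.31)3KAlSi3O10(OH)2: 2.07*24.305 + 0.93*55.845 + 1*39.098 + 1*26.982 + 3*28.085 + 12*15.999 + 2*1.008 = 446.586 g/mol.
Mass of Si per formula unit: 3 × 28.085 = 84.255 g.
Weight fraction Si = 84.255 / 446.586 = 0.1887.

18.87 mass %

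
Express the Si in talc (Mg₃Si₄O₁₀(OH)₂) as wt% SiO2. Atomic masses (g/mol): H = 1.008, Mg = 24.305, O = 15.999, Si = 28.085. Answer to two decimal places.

Formula mass = 379.259 g/mol.
4 Si → 4.0000 mol SiO2 per formula unit; M(SiO2) = 60.083, so SiO2 mass = 240.332 g.
240.332/379.259 × 100 = 63.37 wt%.

63.37 wt%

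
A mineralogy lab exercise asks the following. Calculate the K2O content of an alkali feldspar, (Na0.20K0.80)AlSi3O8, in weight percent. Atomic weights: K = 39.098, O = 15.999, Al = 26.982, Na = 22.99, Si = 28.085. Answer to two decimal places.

13.70 wt%

Molar mass of (Na0.20K0.80)AlSi3O8 = 0.20·22.99 + 0.80·39.098 + 1·26.982 + 3·28.085 + 8·15.999 = 275.105 g/mol.
Each formula unit contains 0.80 K, equivalent to 0.80/2 = 0.4000 mol K2O.
M(K2O) = 2×39.098 + 1×15.999 = 94.195 g/mol.
Mass of K2O per formula unit = 0.4000 × 94.195 = 37.678 g.
K2O wt% = 37.678 / 275.105 × 100 = 13.70%.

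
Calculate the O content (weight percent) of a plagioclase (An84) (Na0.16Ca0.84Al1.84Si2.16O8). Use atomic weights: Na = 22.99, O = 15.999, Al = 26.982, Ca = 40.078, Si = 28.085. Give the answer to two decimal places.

46.43 weight percent

Formula mass = 0.16·22.99 + 0.84·40.078 + 1.84·26.982 + 2.16·28.085 + 8·15.999 = 275.646 g/mol, of which 127.992 g is O.
So O makes up 127.992/275.646 = 0.4643 of the mass, i.e. 46.43%.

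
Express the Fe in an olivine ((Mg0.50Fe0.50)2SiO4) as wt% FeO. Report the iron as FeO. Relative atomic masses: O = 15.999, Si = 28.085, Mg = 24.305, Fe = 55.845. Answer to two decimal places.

Formula mass = 172.231 g/mol.
1 Fe → 1.0000 mol FeO per formula unit; M(FeO) = 71.844, so FeO mass = 71.844 g.
71.844/172.231 × 100 = 41.71 wt%.

41.71 wt%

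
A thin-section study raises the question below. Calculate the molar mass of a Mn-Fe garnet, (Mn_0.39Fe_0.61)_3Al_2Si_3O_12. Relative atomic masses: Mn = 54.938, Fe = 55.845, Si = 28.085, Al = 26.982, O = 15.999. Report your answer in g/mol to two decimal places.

496.68 g/mol

The formula mass is the sum 1.17·54.938 + 1.83·55.845 + 2·26.982 + 3·28.085 + 12·15.999.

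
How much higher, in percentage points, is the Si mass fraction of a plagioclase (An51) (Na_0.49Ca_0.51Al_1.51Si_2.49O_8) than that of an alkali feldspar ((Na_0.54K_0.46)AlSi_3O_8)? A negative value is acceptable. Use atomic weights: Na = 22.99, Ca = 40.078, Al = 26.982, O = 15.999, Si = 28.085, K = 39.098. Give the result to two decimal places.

-5.38 percentage points

M(Na_0.49Ca_0.51Al_1.51Si_2.49O_8) = 270.371 g/mol, so wt% Si = 69.932/270.371 × 100 = 25.87%.
M((Na_0.54K_0.46)AlSi_3O_8) = 269.629 g/mol, so wt% Si = 84.255/269.629 × 100 = 31.25%.
25.87 − 31.25 = -5.38 pp.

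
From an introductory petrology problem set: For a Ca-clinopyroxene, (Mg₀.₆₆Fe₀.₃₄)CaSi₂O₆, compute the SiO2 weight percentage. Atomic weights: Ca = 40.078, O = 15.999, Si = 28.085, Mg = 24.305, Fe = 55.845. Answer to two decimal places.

Molar mass of (Mg₀.₆₆Fe₀.₃₄)CaSi₂O₆ = 0.66·24.305 + 0.34·55.845 + 1·40.078 + 2·28.085 + 6·15.999 = 227.271 g/mol.
Each formula unit contains 2 Si, equivalent to 2/1 = 2.0000 mol SiO2.
M(SiO2) = 1×28.085 + 2×15.999 = 60.083 g/mol.
Mass of SiO2 per formula unit = 2.0000 × 60.083 = 120.166 g.
SiO2 wt% = 120.166 / 227.271 × 100 = 52.87%.

52.87 wt%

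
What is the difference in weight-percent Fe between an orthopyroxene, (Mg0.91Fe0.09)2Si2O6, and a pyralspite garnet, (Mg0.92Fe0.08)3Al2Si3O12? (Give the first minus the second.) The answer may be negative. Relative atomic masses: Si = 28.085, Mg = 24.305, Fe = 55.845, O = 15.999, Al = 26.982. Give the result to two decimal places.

1.61 percentage points

M((Mg0.91Fe0.09)2Si2O6) = 206.451 g/mol, so wt% Fe = 10.052/206.451 × 100 = 4.87%.
M((Mg0.92Fe0.08)3Al2Si3O12) = 410.692 g/mol, so wt% Fe = 13.403/410.692 × 100 = 3.26%.
4.87 − 3.26 = 1.61 pp.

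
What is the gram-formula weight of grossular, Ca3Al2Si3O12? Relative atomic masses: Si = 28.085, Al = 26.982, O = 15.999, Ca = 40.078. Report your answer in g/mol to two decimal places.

450.44 g/mol

Ca: 3 × 40.078 = 120.2340
Al: 2 × 26.982 = 53.9640
Si: 3 × 28.085 = 84.2550
O: 12 × 15.999 = 191.9880
Summing the contributions gives the formula mass.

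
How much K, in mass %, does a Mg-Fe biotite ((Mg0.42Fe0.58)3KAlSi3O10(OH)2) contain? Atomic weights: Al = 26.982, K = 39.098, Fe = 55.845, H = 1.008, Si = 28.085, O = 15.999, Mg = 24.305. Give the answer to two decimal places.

8.28 mass %

Molar mass of (Mg0.42Fe0.58)3KAlSi3O10(OH)2: 1.26*24.305 + 1.74*55.845 + 1*39.098 + 1*26.982 + 3*28.085 + 12*15.999 + 2*1.008 = 472.134 g/mol.
Mass of K per formula unit: 1 × 39.098 = 39.098 g.
Weight fraction K = 39.098 / 472.134 = 0.0828.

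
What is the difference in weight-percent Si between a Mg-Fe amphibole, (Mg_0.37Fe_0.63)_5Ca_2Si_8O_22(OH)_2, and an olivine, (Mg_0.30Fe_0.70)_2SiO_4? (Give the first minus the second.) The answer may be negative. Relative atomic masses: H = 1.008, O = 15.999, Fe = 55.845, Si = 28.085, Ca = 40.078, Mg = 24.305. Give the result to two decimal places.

9.45 percentage points

First mineral: 224.680 g Si in 911.704 g formula = 24.64 wt% Si.
Second mineral: 28.085 g Si in 184.847 g formula = 15.19 wt% Si.
24.64% − 15.19% gives a difference of 9.45 percentage points.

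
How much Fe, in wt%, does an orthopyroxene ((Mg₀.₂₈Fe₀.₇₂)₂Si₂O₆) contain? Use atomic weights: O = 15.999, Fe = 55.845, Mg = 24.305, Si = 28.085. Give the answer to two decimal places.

32.66 wt%

Formula mass = 0.56×24.305 + 1.44×55.845 + 2×28.085 + 6×15.999 = 246.192 g/mol, of which 80.417 g is Fe.
So Fe makes up 80.417/246.192 = 0.3266 of the mass, i.e. 32.66%.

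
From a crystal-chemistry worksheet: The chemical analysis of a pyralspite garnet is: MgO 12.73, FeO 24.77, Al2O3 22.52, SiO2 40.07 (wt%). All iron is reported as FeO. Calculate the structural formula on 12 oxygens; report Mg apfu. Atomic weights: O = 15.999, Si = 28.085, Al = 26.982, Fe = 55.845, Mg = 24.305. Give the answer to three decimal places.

MgO: 12.73/40.304 = 0.31585 mol → 0.31585 mol Mg, 0.31585 mol O.
FeO: 24.77/71.844 = 0.34477 mol → 0.34477 mol Fe, 0.34477 mol O.
Al2O3: 22.52/101.961 = 0.22087 mol → 0.44174 mol Al, 0.66261 mol O.
SiO2: 40.07/60.083 = 0.66691 mol → 0.66691 mol Si, 1.33382 mol O.
Total oxygen = 2.65705 mol. Normalization factor = 12/2.65705 = 4.51629.
Mg per 12 O = 0.31585 × 4.51629 = 1.426.

1.426 Mg apfu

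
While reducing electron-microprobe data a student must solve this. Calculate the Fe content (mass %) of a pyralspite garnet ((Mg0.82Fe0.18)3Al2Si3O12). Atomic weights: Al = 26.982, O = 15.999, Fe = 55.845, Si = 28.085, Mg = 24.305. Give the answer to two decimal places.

Molar mass of (Mg0.82Fe0.18)3Al2Si3O12: 2.46×24.305 + 0.54×55.845 + 2×26.982 + 3×28.085 + 12×15.999 = 420.154 g/mol.
Mass of Fe per formula unit: 0.54 × 55.845 = 30.156 g.
Weight fraction Fe = 30.156 / 420.154 = 0.0718.

7.18 mass %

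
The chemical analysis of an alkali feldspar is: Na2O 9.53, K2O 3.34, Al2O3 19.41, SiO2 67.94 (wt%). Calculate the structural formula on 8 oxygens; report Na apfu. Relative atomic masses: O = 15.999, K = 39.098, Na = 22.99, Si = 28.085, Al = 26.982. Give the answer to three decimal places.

Na2O: 9.53/61.979 = 0.15376 mol → 0.30752 mol Na, 0.15376 mol O.
K2O: 3.34/94.195 = 0.03546 mol → 0.07092 mol K, 0.03546 mol O.
Al2O3: 19.41/101.961 = 0.19037 mol → 0.38074 mol Al, 0.57111 mol O.
SiO2: 67.94/60.083 = 1.13077 mol → 1.13077 mol Si, 2.26154 mol O.
Total oxygen = 3.02187 mol. Normalization factor = 8/3.02187 = 2.64737.
Na per 8 O = 0.30752 × 2.64737 = 0.814.

0.814 Na apfu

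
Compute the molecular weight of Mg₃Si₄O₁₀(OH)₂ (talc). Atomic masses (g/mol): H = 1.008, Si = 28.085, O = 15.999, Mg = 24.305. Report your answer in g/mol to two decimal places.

379.26 g/mol

The formula mass is the sum 3×24.305 + 4×28.085 + 12×15.999 + 2×1.008.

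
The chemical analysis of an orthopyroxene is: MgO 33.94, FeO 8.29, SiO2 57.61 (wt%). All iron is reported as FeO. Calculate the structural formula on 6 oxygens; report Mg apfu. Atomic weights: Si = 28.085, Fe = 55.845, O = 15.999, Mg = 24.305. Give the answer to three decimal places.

MgO (M=40.304): mol = 0.84210; Mg = 0.84210, O = 0.84210.
FeO (M=71.844): mol = 0.11539; Fe = 0.11539, O = 0.11539.
SiO2 (M=60.083): mol = 0.95884; Si = 0.95884, O = 1.91768.
ΣO = 2.87517; factor = 6/ΣO = 2.08683.
Mg apfu = 0.84210 × 2.08683 = 1.757.

1.757 Mg apfu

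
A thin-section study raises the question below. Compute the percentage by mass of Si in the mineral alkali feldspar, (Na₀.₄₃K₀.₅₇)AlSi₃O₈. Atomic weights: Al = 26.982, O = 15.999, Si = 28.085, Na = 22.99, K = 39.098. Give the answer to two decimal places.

M((Na₀.₄₃K₀.₅₇)AlSi₃O₈) = 271.401 g/mol.
Si contributes 3 × 28.085 = 84.255 g per mole.
84.255/271.401 = 0.3104 → 31.04%.

31.04 wt%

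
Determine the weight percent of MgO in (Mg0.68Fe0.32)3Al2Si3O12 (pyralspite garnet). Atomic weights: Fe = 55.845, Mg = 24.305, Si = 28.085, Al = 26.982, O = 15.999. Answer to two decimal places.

18.97 wt%

M((Mg0.68Fe0.32)3Al2Si3O12) = 433.400 g/mol; M(MgO) = 40.304 g/mol.
Moles MgO per formula unit = 2.04 Mg ÷ 1 = 2.0400.
MgO fraction = (2.0400 × 40.304) / 433.400 = 82.220/433.400 = 0.1897.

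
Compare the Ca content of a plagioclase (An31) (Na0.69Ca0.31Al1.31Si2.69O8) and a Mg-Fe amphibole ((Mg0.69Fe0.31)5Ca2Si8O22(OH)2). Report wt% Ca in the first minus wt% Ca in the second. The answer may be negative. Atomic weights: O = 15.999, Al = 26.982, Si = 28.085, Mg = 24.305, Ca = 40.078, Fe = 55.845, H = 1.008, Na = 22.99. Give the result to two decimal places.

-4.66 percentage points

Ca in Na0.69Ca0.31Al1.31Si2.69O8: molar mass 267.174 g/mol; 0.31×40.078 = 12.424 g → 4.65 wt%.
Ca in (Mg0.69Fe0.31)5Ca2Si8O22(OH)2: molar mass 861.240 g/mol; 2×40.078 = 80.156 g → 9.31 wt%.
Difference = 4.65 − 9.31 = -4.66 percentage points.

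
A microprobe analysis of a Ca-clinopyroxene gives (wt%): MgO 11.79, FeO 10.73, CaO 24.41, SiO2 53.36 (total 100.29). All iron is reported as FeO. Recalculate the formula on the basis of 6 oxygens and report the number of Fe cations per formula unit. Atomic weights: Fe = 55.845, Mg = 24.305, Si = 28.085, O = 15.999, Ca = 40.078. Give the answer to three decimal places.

0.338 Fe apfu

11.79 wt% MgO ÷ 40.304 g/mol = 0.29253 mol, giving 0.29253 Mg and 0.29253 O.
10.73 wt% FeO ÷ 71.844 g/mol = 0.14935 mol, giving 0.14935 Fe and 0.14935 O.
24.41 wt% CaO ÷ 56.077 g/mol = 0.43529 mol, giving 0.43529 Ca and 0.43529 O.
53.36 wt% SiO2 ÷ 60.083 g/mol = 0.88810 mol, giving 0.88810 Si and 1.77620 O.
Oxygen sums to 2.65337; scaling by 6/2.65337 = 2.26128 puts the formula on 6 O.
Fe: 0.14935 × 2.26128 = 0.338 atoms per formula unit.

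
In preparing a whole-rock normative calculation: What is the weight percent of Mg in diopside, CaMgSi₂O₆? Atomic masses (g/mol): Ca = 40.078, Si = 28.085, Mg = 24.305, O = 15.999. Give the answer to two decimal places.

11.22 wt%

M(CaMgSi₂O₆) = 216.547 g/mol.
Mg contributes 1 × 24.305 = 24.305 g per mole.
24.305/216.547 = 0.1122 → 11.22%.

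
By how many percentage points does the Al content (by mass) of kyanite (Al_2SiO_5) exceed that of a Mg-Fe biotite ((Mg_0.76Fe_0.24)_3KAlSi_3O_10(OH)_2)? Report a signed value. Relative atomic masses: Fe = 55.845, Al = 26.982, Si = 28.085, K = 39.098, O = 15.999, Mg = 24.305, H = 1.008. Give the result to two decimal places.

Al in Al_2SiO_5: molar mass 162.044 g/mol; 2×26.982 = 53.964 g → 33.30 wt%.
Al in (Mg_0.76Fe_0.24)_3KAlSi_3O_10(OH)_2: molar mass 439.963 g/mol; 1×26.982 = 26.982 g → 6.13 wt%.
Difference = 33.30 − 6.13 = 27.17 percentage points.

27.17 percentage points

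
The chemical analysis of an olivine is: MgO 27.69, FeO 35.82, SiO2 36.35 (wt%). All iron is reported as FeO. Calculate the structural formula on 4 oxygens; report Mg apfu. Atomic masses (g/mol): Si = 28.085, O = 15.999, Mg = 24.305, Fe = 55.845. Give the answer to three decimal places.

MgO: 27.69/40.304 = 0.68703 mol → 0.68703 mol Mg, 0.68703 mol O.
FeO: 35.82/71.844 = 0.49858 mol → 0.49858 mol Fe, 0.49858 mol O.
SiO2: 36.35/60.083 = 0.60500 mol → 0.60500 mol Si, 1.21000 mol O.
Total oxygen = 2.39561 mol. Normalization factor = 4/2.39561 = 1.66972.
Mg per 4 O = 0.68703 × 1.66972 = 1.147.

1.147 Mg apfu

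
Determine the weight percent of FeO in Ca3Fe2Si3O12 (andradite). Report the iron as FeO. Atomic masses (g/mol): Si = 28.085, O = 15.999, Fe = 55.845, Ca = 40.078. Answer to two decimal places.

28.28 wt%

M(Ca3Fe2Si3O12) = 508.167 g/mol; M(FeO) = 71.844 g/mol.
Moles FeO per formula unit = 2 Fe ÷ 1 = 2.0000.
FeO fraction = (2.0000 × 71.844) / 508.167 = 143.688/508.167 = 0.2828.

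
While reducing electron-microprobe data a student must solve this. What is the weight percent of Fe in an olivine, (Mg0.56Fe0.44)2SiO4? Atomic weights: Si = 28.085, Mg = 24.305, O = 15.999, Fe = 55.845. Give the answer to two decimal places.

M((Mg0.56Fe0.44)2SiO4) = 168.446 g/mol.
Fe contributes 0.88 × 55.845 = 49.144 g per mole.
49.144/168.446 = 0.2917 → 29.17%.

29.17 wt%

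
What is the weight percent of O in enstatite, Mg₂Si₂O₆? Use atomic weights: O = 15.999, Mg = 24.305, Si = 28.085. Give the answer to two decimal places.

47.81 mass %

Molar mass of Mg₂Si₂O₆: 2·24.305 + 2·28.085 + 6·15.999 = 200.774 g/mol.
Mass of O per formula unit: 6 × 15.999 = 95.994 g.
Weight fraction O = 95.994 / 200.774 = 0.4781.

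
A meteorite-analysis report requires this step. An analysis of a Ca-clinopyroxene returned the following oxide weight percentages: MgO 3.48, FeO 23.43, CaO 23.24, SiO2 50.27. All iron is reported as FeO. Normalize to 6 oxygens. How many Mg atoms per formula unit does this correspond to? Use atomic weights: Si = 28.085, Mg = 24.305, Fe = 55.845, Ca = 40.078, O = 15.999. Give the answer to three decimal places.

3.48 wt% MgO ÷ 40.304 g/mol = 0.08634 mol, giving 0.08634 Mg and 0.08634 O.
23.43 wt% FeO ÷ 71.844 g/mol = 0.32612 mol, giving 0.32612 Fe and 0.32612 O.
23.24 wt% CaO ÷ 56.077 g/mol = 0.41443 mol, giving 0.41443 Ca and 0.41443 O.
50.27 wt% SiO2 ÷ 60.083 g/mol = 0.83668 mol, giving 0.83668 Si and 1.67336 O.
Oxygen sums to 2.50025; scaling by 6/2.50025 = 2.39976 puts the formula on 6 O.
Mg: 0.08634 × 2.39976 = 0.207 atoms per formula unit.

0.207 Mg apfu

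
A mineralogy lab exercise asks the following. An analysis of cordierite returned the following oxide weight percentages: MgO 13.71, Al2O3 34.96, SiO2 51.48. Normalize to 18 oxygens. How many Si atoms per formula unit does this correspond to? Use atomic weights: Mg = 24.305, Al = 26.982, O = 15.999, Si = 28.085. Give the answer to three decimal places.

13.71 wt% MgO ÷ 40.304 g/mol = 0.34016 mol, giving 0.34016 Mg and 0.34016 O.
34.96 wt% Al2O3 ÷ 101.961 g/mol = 0.34288 mol, giving 0.68576 Al and 1.02864 O.
51.48 wt% SiO2 ÷ 60.083 g/mol = 0.85681 mol, giving 0.85681 Si and 1.71362 O.
Oxygen sums to 3.08242; scaling by 18/3.08242 = 5.83957 puts the formula on 18 O.
Si: 0.85681 × 5.83957 = 5.003 atoms per formula unit.

5.003 Si apfu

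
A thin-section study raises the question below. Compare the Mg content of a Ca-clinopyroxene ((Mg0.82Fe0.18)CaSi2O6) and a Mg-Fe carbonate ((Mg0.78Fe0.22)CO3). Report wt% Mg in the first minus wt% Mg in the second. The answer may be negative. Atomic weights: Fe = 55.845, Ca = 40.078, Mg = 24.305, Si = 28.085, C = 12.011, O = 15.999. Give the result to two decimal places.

M((Mg0.82Fe0.18)CaSi2O6) = 222.224 g/mol, so wt% Mg = 19.930/222.224 × 100 = 8.97%.
M((Mg0.78Fe0.22)CO3) = 91.252 g/mol, so wt% Mg = 18.958/91.252 × 100 = 20.78%.
8.97 − 20.78 = -11.81 pp.

-11.81 percentage points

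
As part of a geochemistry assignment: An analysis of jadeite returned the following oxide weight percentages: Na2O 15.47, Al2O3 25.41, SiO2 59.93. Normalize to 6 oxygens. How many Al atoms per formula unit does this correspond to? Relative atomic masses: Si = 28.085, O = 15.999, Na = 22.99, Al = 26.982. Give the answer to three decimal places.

15.47 wt% Na2O ÷ 61.979 g/mol = 0.24960 mol, giving 0.49920 Na and 0.24960 O.
25.41 wt% Al2O3 ÷ 101.961 g/mol = 0.24921 mol, giving 0.49842 Al and 0.74763 O.
59.93 wt% SiO2 ÷ 60.083 g/mol = 0.99745 mol, giving 0.99745 Si and 1.99490 O.
Oxygen sums to 2.99213; scaling by 6/2.99213 = 2.00526 puts the formula on 6 O.
Al: 0.49842 × 2.00526 = 0.999 atoms per formula unit.

0.999 Al apfu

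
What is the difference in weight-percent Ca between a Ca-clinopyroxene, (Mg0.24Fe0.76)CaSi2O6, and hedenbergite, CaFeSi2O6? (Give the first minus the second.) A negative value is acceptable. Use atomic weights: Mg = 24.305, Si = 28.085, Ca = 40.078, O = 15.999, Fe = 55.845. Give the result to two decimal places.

0.51 percentage points

Ca in (Mg0.24Fe0.76)CaSi2O6: molar mass 240.517 g/mol; 1×40.078 = 40.078 g → 16.66 wt%.
Ca in CaFeSi2O6: molar mass 248.087 g/mol; 1×40.078 = 40.078 g → 16.15 wt%.
Difference = 16.66 − 16.15 = 0.51 percentage points.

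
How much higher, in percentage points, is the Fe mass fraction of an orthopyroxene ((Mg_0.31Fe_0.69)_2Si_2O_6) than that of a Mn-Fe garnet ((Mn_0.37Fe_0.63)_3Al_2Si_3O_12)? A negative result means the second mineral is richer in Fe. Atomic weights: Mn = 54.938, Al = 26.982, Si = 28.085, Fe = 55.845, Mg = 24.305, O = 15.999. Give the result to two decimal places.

10.30 percentage points

M((Mg_0.31Fe_0.69)_2Si_2O_6) = 244.299 g/mol, so wt% Fe = 77.066/244.299 × 100 = 31.55%.
M((Mn_0.37Fe_0.63)_3Al_2Si_3O_12) = 496.735 g/mol, so wt% Fe = 105.547/496.735 × 100 = 21.25%.
31.55 − 21.25 = 10.30 pp.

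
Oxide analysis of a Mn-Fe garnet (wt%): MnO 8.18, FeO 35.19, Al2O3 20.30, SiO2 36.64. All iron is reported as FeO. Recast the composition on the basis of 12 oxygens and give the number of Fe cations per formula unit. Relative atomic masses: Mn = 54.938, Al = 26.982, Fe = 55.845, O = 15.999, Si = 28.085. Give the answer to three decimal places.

2.427 Fe apfu

MnO (M=70.937): mol = 0.11531; Mn = 0.11531, O = 0.11531.
FeO (M=71.844): mol = 0.48981; Fe = 0.48981, O = 0.48981.
Al2O3 (M=101.961): mol = 0.19910; Al = 0.39820, O = 0.59730.
SiO2 (M=60.083): mol = 0.60982; Si = 0.60982, O = 1.21964.
ΣO = 2.42206; factor = 12/ΣO = 4.95446.
Fe apfu = 0.48981 × 4.95446 = 2.427.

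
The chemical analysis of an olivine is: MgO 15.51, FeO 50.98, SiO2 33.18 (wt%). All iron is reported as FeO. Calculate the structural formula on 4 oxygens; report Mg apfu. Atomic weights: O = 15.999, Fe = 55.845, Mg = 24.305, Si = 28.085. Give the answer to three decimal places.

15.51 wt% MgO ÷ 40.304 g/mol = 0.38483 mol, giving 0.38483 Mg and 0.38483 O.
50.98 wt% FeO ÷ 71.844 g/mol = 0.70959 mol, giving 0.70959 Fe and 0.70959 O.
33.18 wt% SiO2 ÷ 60.083 g/mol = 0.55224 mol, giving 0.55224 Si and 1.10448 O.
Oxygen sums to 2.19890; scaling by 4/2.19890 = 1.81909 puts the formula on 4 O.
Mg: 0.38483 × 1.81909 = 0.700 atoms per formula unit.

0.700 Mg apfu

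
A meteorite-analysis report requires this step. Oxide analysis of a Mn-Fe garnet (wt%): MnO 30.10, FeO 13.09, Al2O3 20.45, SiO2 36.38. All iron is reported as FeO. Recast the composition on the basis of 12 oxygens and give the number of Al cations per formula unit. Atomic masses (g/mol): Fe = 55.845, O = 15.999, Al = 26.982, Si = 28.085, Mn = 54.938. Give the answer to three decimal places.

30.10 wt% MnO ÷ 70.937 g/mol = 0.42432 mol, giving 0.42432 Mn and 0.42432 O.
13.09 wt% FeO ÷ 71.844 g/mol = 0.18220 mol, giving 0.18220 Fe and 0.18220 O.
20.45 wt% Al2O3 ÷ 101.961 g/mol = 0.20057 mol, giving 0.40114 Al and 0.60171 O.
36.38 wt% SiO2 ÷ 60.083 g/mol = 0.60550 mol, giving 0.60550 Si and 1.21100 O.
Oxygen sums to 2.41923; scaling by 12/2.41923 = 4.96026 puts the formula on 12 O.
Al: 0.40114 × 4.96026 = 1.990 atoms per formula unit.

1.990 Al apfu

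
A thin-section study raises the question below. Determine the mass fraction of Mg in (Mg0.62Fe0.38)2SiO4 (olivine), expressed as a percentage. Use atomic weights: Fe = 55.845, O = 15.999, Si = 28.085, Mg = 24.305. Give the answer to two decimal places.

Molar mass of (Mg0.62Fe0.38)2SiO4: 1.24*24.305 + 0.76*55.845 + 1*28.085 + 4*15.999 = 164.661 g/mol.
Mass of Mg per formula unit: 1.24 × 24.305 = 30.138 g.
Weight fraction Mg = 30.138 / 164.661 = 0.1830.

18.30 wt%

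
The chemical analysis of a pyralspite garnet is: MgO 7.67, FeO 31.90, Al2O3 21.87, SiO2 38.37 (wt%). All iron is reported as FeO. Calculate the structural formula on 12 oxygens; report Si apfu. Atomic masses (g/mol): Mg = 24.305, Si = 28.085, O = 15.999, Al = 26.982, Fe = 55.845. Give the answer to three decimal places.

2.999 Si apfu

MgO: 7.67/40.304 = 0.19030 mol → 0.19030 mol Mg, 0.19030 mol O.
FeO: 31.90/71.844 = 0.44402 mol → 0.44402 mol Fe, 0.44402 mol O.
Al2O3: 21.87/101.961 = 0.21449 mol → 0.42898 mol Al, 0.64347 mol O.
SiO2: 38.37/60.083 = 0.63862 mol → 0.63862 mol Si, 1.27724 mol O.
Total oxygen = 2.55503 mol. Normalization factor = 12/2.55503 = 4.69662.
Si per 12 O = 0.63862 × 4.69662 = 2.999.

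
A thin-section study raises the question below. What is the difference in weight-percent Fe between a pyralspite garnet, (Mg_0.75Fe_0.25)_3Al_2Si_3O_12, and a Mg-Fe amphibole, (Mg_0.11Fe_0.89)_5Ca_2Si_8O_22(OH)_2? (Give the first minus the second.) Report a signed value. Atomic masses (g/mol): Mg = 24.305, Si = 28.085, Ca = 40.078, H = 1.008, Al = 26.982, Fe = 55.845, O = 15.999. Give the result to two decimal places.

-16.27 percentage points

First mineral: 41.884 g Fe in 426.777 g formula = 9.81 wt% Fe.
Second mineral: 248.510 g Fe in 952.706 g formula = 26.08 wt% Fe.
9.81% − 26.08% gives a difference of -16.27 percentage points.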